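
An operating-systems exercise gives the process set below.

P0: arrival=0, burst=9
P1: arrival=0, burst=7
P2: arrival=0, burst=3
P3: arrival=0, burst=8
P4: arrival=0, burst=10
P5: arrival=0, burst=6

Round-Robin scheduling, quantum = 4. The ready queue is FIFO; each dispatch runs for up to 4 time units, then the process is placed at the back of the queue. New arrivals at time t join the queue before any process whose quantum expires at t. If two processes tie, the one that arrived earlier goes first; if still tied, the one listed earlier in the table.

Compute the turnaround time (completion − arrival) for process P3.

34

Timeline: | P0 0-4 | P1 4-8 | P2 8-11 | P3 11-15 | P4 15-19 | P5 19-23 | P0 23-27 | P1 27-30 | P3 30-34 | P4 34-38 | P5 38-40 | P0 40-41 | P4 41-43 |
Completion: P0=41  P1=30  P2=11  P3=34  P4=43  P5=40
Turnaround (C−A): P0=41  P1=30  P2=11  P3=34  P4=43  P5=40
Turnaround(P3) = completion − arrival = 34 − 0 = 34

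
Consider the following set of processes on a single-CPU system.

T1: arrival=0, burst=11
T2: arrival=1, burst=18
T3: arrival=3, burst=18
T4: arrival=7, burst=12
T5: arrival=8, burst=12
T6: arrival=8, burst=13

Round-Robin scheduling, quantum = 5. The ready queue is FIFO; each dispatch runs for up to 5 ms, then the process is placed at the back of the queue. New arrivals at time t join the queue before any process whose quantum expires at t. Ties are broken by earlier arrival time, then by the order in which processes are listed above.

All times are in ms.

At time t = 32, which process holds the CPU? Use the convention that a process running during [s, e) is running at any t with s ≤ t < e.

T6

Timeline: | T1 0-5 | T2 5-10 | T3 10-15 | T1 15-20 | T4 20-25 | T5 25-30 | T6 30-35 | T2 35-40 | T3 40-45 | T1 45-46 | T4 46-51 | T5 51-56 | T6 56-61 | T2 61-66 | T3 66-71 | T4 71-73 | T5 73-75 | T6 75-78 | T2 78-81 | T3 81-84 |
Completion: T1=46  T2=81  T3=84  T4=73  T5=75  T6=78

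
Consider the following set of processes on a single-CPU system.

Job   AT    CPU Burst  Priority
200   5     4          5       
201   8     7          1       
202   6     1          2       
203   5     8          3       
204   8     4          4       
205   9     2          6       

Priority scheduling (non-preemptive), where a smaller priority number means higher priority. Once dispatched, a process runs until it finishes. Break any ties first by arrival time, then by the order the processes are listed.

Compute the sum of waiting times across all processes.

72

Schedule: | idle 0-5 | 203 5-13 | 201 13-20 | 202 20-21 | 204 21-25 | 200 25-29 | 205 29-31 |
Completion: 200=29  201=20  202=21  203=13  204=25  205=31
Waiting = turnaround − burst: 200=20, 201=5, 202=14, 203=0, 204=13, 205=20
Total waiting = 20 + 5 + 14 + 0 + 13 + 20 = 72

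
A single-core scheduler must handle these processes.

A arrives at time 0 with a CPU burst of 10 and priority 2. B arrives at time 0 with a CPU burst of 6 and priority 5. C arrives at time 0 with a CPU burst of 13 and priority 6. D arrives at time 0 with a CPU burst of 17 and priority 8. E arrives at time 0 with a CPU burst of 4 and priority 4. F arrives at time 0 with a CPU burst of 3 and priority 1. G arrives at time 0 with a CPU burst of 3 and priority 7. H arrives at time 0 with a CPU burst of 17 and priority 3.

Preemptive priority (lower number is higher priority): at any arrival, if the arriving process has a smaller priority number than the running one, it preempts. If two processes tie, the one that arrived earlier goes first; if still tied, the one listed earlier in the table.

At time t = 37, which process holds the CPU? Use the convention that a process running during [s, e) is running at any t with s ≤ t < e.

Timeline: | F 0-3 | A 3-13 | H 13-30 | E 30-34 | B 34-40 | C 40-53 | G 53-56 | D 56-73 |
Completion: A=13  B=40  C=53  D=73  E=34  F=3  G=56  H=30
Turnaround (C−A): A=13  B=40  C=53  D=73  E=34  F=3  G=56  H=30

B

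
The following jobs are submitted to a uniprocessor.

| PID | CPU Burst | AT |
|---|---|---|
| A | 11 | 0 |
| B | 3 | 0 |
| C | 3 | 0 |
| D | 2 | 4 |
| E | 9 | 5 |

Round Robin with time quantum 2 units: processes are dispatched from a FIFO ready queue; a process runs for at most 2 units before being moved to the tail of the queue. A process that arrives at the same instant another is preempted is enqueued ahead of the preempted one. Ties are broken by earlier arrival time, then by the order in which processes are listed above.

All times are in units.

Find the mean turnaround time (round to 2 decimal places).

16.20

Schedule: | A 0-2 | B 2-4 | C 4-6 | A 6-8 | D 8-10 | B 10-11 | E 11-13 | C 13-14 | A 14-16 | E 16-18 | A 18-20 | E 20-22 | A 22-24 | E 24-26 | A 26-27 | E 27-28 |
Completion: A=27  B=11  C=14  D=10  E=28
Turnaround (C−A): A=27  B=11  C=14  D=6  E=23
Turnaround times: A=27, B=11, C=14, D=6, E=23
Average turnaround = (27+11+14+6+23) / 5 = 81/5 = 16.20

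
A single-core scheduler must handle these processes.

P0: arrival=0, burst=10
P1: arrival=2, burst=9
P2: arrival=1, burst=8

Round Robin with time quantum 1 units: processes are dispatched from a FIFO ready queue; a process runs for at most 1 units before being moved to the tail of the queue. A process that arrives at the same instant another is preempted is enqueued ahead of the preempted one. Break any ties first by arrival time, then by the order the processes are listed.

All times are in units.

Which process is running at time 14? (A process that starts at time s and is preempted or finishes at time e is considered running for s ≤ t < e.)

P0

Timeline: | P0 0-1 | P2 1-2 | P0 2-3 | P1 3-4 | P2 4-5 | P0 5-6 | P1 6-7 | P2 7-8 | P0 8-9 | P1 9-10 | P2 10-11 | P0 11-12 | P1 12-13 | P2 13-14 | P0 14-15 | P1 15-16 | P2 16-17 | P0 17-18 | P1 18-19 | P2 19-20 | P0 20-21 | P1 21-22 | P2 22-23 | P0 23-24 | P1 24-25 | P0 25-26 | P1 26-27 |
Completion: P0=26  P1=27  P2=23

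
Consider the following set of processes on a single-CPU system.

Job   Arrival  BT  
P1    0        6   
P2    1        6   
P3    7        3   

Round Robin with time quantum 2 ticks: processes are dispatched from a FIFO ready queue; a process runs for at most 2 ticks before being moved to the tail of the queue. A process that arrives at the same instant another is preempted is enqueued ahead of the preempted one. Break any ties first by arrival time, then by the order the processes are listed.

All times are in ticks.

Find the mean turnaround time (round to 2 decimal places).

Gantt: | P1 0-2 | P2 2-4 | P1 4-6 | P2 6-8 | P1 8-10 | P3 10-12 | P2 12-14 | P3 14-15 |
Completion: P1=10  P2=14  P3=15
Turnaround (C−A): P1=10  P2=13  P3=8
Turnaround times: P1=10, P2=13, P3=8
Average turnaround = (10+13+8) / 3 = 31/3 = 10.33

10.33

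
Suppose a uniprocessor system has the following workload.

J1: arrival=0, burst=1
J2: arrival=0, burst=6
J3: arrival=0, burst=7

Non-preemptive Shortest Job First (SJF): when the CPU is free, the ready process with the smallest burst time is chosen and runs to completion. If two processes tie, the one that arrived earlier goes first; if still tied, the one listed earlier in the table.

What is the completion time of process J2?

Schedule: | J1 0-1 | J2 1-7 | J3 7-14 |
Completion: J1=1  J2=7  J3=14

7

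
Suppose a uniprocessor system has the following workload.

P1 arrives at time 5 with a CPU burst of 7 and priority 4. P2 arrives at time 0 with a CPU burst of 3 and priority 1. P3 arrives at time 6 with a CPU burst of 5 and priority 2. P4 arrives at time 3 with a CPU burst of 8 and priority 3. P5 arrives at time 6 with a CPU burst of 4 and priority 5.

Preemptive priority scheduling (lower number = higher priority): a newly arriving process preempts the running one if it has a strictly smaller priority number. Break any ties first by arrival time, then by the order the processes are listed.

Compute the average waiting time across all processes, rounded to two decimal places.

Gantt: | P2 0-3 | P4 3-6 | P3 6-11 | P4 11-16 | P1 16-23 | P5 23-27 |
Completion: P1=23  P2=3  P3=11  P4=16  P5=27
Waiting times: P1=11, P2=0, P3=0, P4=5, P5=17
Average waiting = (11+0+0+5+17) / 5 = 33/5 = 6.60

6.60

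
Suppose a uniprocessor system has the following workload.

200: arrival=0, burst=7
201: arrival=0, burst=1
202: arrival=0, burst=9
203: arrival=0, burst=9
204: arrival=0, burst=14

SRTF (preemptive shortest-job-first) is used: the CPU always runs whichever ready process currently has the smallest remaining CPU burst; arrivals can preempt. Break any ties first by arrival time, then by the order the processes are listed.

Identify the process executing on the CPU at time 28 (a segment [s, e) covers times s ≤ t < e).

Timeline: | 201 0-1 | 200 1-8 | 202 8-17 | 203 17-26 | 204 26-40 |
Completion: 200=8  201=1  202=17  203=26  204=40
Turnaround (C−A): 200=8  201=1  202=17  203=26  204=40

204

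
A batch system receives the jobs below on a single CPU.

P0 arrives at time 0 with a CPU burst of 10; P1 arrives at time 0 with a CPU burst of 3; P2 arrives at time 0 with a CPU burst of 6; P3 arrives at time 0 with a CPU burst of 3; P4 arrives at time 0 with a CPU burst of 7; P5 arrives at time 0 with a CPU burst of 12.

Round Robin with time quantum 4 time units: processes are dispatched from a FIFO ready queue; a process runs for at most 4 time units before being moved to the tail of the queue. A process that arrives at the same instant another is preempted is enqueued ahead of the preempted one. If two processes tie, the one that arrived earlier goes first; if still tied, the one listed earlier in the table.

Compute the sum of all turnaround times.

Schedule: | P0 0-4 | P1 4-7 | P2 7-11 | P3 11-14 | P4 14-18 | P5 18-22 | P0 22-26 | P2 26-28 | P4 28-31 | P5 31-35 | P0 35-37 | P5 37-41 |
Completion: P0=37  P1=7  P2=28  P3=14  P4=31  P5=41
Turnaround (C−A): P0=37  P1=7  P2=28  P3=14  P4=31  P5=41
Turnaround = completion − arrival: P0=37, P1=7, P2=28, P3=14, P4=31, P5=41
Total turnaround = 37 + 7 + 28 + 14 + 31 + 41 = 158

158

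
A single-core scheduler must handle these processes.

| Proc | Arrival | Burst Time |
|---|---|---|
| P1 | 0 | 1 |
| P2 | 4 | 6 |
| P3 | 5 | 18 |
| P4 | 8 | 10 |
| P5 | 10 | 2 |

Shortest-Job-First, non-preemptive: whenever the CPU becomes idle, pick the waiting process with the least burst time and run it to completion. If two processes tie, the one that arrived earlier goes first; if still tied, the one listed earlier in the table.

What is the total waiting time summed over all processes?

Timeline: | P1 0-1 | idle 1-4 | P2 4-10 | P5 10-12 | P4 12-22 | P3 22-40 |
Completion: P1=1  P2=10  P3=40  P4=22  P5=12
Waiting = turnaround − burst: P1=0, P2=0, P3=17, P4=4, P5=0
Total waiting = 0 + 0 + 17 + 4 + 0 = 21

21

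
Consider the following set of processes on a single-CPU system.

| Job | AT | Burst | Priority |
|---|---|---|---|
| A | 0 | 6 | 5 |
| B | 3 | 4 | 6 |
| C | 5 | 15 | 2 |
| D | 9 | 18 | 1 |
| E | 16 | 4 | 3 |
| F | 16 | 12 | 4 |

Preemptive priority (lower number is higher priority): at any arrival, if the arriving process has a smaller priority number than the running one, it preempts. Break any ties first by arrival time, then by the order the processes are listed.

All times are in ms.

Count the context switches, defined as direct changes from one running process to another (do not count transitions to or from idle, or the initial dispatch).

Gantt: | A 0-5 | C 5-9 | D 9-27 | C 27-38 | E 38-42 | F 42-54 | A 54-55 | B 55-59 |
Completion: A=55  B=59  C=38  D=27  E=42  F=54
Turnaround (C−A): A=55  B=56  C=33  D=18  E=26  F=38

7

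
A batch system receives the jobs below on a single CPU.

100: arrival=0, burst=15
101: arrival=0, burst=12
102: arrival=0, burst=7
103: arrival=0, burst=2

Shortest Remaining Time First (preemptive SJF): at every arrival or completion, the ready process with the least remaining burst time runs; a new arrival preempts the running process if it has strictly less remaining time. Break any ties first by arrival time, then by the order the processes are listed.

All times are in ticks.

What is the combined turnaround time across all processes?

68

Schedule: | 103 0-2 | 102 2-9 | 101 9-21 | 100 21-36 |
Completion: 100=36  101=21  102=9  103=2
Turnaround (C−A): 100=36  101=21  102=9  103=2
Turnaround = completion − arrival: 100=36, 101=21, 102=9, 103=2
Total turnaround = 36 + 21 + 9 + 2 = 68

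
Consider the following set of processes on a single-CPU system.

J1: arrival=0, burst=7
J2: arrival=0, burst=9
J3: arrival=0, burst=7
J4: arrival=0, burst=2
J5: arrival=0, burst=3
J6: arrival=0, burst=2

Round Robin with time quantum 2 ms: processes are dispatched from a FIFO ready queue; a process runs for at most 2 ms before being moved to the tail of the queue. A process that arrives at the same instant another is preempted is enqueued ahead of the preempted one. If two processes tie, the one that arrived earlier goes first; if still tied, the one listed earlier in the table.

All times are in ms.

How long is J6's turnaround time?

12

Timeline: | J1 0-2 | J2 2-4 | J3 4-6 | J4 6-8 | J5 8-10 | J6 10-12 | J1 12-14 | J2 14-16 | J3 16-18 | J5 18-19 | J1 19-21 | J2 21-23 | J3 23-25 | J1 25-26 | J2 26-28 | J3 28-29 | J2 29-30 |
Completion: J1=26  J2=30  J3=29  J4=8  J5=19  J6=12
Turnaround(J6) = completion − arrival = 12 − 0 = 12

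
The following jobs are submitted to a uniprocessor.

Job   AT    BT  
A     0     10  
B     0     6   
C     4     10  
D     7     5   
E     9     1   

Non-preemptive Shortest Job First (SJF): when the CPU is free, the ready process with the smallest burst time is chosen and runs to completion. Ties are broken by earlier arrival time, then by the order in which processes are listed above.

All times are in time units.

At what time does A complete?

16

Schedule: | B 0-6 | A 6-16 | E 16-17 | D 17-22 | C 22-32 |
Completion: A=16  B=6  C=32  D=22  E=17
Turnaround (C−A): A=16  B=6  C=28  D=15  E=8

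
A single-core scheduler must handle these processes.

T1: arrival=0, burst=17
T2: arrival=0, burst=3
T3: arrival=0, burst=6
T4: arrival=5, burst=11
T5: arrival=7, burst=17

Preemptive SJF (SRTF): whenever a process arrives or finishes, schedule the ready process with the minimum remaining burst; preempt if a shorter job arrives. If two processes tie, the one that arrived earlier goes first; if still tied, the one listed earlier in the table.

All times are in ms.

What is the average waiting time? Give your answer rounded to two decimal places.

11.40

Timeline: | T2 0-3 | T3 3-9 | T4 9-20 | T1 20-37 | T5 37-54 |
Completion: T1=37  T2=3  T3=9  T4=20  T5=54
Turnaround (C−A): T1=37  T2=3  T3=9  T4=15  T5=47
Waiting times: T1=20, T2=0, T3=3, T4=4, T5=30
Average waiting = (20+0+3+4+30) / 5 = 57/5 = 11.40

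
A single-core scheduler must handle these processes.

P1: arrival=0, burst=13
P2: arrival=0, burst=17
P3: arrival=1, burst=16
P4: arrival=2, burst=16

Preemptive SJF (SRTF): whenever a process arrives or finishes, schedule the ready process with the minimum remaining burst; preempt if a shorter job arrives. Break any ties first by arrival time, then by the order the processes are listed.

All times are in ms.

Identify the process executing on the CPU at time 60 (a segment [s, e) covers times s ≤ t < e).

Schedule: | P1 0-13 | P3 13-29 | P4 29-45 | P2 45-62 |
Completion: P1=13  P2=62  P3=29  P4=45
Turnaround (C−A): P1=13  P2=62  P3=28  P4=43

P2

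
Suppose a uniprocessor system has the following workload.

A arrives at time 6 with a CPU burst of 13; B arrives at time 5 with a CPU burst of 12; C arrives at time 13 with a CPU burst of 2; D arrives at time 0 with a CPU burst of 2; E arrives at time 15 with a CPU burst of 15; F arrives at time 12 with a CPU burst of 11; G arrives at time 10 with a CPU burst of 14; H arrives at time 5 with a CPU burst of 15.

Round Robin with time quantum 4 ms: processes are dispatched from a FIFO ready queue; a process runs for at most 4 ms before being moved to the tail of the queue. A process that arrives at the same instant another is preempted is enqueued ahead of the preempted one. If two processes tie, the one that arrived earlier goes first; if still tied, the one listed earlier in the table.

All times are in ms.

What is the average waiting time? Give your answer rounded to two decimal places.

41.75

Gantt: | D 0-2 | idle 2-5 | B 5-9 | H 9-13 | A 13-17 | B 17-21 | G 21-25 | F 25-29 | C 29-31 | H 31-35 | E 35-39 | A 39-43 | B 43-47 | G 47-51 | F 51-55 | H 55-59 | E 59-63 | A 63-67 | G 67-71 | F 71-74 | H 74-77 | E 77-81 | A 81-82 | G 82-84 | E 84-87 |
Completion: A=82  B=47  C=31  D=2  E=87  F=74  G=84  H=77
Turnaround (C−A): A=76  B=42  C=18  D=2  E=72  F=62  G=74  H=72
Waiting times: A=63, B=30, C=16, D=0, E=57, F=51, G=60, H=57
Average waiting = (63+30+16+0+57+51+60+57) / 8 = 334/8 = 41.75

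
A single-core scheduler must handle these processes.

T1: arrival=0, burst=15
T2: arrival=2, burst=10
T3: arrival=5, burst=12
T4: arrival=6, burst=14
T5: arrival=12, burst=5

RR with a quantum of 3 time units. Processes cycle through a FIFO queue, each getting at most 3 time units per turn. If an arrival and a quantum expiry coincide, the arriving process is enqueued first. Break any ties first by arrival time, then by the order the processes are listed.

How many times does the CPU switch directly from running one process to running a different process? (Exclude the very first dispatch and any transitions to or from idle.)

Gantt: | T1 0-3 | T2 3-6 | T1 6-9 | T3 9-12 | T4 12-15 | T2 15-18 | T1 18-21 | T5 21-24 | T3 24-27 | T4 27-30 | T2 30-33 | T1 33-36 | T5 36-38 | T3 38-41 | T4 41-44 | T2 44-45 | T1 45-48 | T3 48-51 | T4 51-56 |
Completion: T1=48  T2=45  T3=51  T4=56  T5=38
Turnaround (C−A): T1=48  T2=43  T3=46  T4=50  T5=26

18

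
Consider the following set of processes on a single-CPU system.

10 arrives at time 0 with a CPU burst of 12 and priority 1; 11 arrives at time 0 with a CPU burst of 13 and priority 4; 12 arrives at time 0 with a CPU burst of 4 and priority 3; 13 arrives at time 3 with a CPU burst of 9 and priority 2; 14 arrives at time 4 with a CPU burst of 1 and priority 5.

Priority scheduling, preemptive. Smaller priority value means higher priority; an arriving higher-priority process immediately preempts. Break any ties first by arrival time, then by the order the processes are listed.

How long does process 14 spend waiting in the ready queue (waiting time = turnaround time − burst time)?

34

Gantt: | 10 0-12 | 13 12-21 | 12 21-25 | 11 25-38 | 14 38-39 |
Completion: 10=12  11=38  12=25  13=21  14=39
Turnaround (C−A): 10=12  11=38  12=25  13=18  14=35
Waiting(14) = turnaround − burst = 35 − 1 = 34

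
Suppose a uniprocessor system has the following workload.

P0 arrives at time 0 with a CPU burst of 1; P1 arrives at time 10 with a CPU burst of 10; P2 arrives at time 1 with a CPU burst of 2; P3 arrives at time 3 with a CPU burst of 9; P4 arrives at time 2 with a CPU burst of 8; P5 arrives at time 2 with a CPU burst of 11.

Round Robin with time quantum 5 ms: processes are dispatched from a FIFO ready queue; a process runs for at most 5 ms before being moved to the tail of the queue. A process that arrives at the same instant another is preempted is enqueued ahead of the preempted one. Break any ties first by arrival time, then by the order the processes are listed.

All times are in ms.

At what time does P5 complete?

41

Timeline: | P0 0-1 | P2 1-3 | P4 3-8 | P5 8-13 | P3 13-18 | P4 18-21 | P1 21-26 | P5 26-31 | P3 31-35 | P1 35-40 | P5 40-41 |
Completion: P0=1  P1=40  P2=3  P3=35  P4=21  P5=41
Turnaround (C−A): P0=1  P1=30  P2=2  P3=32  P4=19  P5=39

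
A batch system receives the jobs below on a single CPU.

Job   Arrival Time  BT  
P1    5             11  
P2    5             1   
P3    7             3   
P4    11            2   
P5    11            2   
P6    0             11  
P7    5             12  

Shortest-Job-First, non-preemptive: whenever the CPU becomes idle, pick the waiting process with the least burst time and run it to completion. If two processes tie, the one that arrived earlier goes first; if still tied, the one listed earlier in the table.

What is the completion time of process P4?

Timeline: | P6 0-11 | P2 11-12 | P4 12-14 | P5 14-16 | P3 16-19 | P1 19-30 | P7 30-42 |
Completion: P1=30  P2=12  P3=19  P4=14  P5=16  P6=11  P7=42
Turnaround (C−A): P1=25  P2=7  P3=12  P4=3  P5=5  P6=11  P7=37

14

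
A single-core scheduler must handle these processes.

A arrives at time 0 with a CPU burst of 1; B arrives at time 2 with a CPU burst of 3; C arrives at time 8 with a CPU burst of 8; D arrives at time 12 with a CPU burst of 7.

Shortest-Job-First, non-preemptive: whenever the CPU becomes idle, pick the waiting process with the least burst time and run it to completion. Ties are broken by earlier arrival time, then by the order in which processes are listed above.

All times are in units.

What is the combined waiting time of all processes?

4

Timeline: | A 0-1 | idle 1-2 | B 2-5 | idle 5-8 | C 8-16 | D 16-23 |
Completion: A=1  B=5  C=16  D=23
Turnaround (C−A): A=1  B=3  C=8  D=11
Waiting = turnaround − burst: A=0, B=0, C=0, D=4
Total waiting = 0 + 0 + 0 + 4 = 4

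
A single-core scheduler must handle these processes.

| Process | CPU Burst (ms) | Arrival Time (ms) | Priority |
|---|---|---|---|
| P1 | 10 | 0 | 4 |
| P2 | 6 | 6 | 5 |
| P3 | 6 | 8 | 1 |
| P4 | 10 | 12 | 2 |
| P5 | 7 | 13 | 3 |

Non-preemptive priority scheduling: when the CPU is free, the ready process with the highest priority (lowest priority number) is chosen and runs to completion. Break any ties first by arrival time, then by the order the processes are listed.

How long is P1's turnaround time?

Schedule: | P1 0-10 | P3 10-16 | P4 16-26 | P5 26-33 | P2 33-39 |
Completion: P1=10  P2=39  P3=16  P4=26  P5=33
Turnaround (C−A): P1=10  P2=33  P3=8  P4=14  P5=20
Turnaround(P1) = completion − arrival = 10 − 0 = 10

10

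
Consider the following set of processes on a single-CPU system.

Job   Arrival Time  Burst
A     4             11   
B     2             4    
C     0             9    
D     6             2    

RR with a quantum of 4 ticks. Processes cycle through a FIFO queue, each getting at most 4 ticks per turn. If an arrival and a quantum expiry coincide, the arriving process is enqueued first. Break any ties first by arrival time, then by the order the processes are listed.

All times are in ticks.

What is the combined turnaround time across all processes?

Schedule: | C 0-4 | B 4-8 | A 8-12 | C 12-16 | D 16-18 | A 18-22 | C 22-23 | A 23-26 |
Completion: A=26  B=8  C=23  D=18
Turnaround = completion − arrival: A=22, B=6, C=23, D=12
Total turnaround = 22 + 6 + 23 + 12 = 63

63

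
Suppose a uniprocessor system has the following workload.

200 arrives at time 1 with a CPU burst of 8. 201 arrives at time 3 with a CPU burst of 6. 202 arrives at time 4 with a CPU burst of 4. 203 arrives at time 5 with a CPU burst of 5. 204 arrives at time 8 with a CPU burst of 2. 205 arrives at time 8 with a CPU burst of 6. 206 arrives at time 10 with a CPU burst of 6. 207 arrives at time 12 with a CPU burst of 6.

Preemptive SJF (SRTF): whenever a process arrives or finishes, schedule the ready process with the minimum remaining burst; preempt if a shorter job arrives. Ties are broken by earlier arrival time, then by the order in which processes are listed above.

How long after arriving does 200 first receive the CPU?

0

Timeline: | idle 0-1 | 200 1-4 | 202 4-8 | 204 8-10 | 200 10-15 | 203 15-20 | 201 20-26 | 205 26-32 | 206 32-38 | 207 38-44 |
Completion: 200=15  201=26  202=8  203=20  204=10  205=32  206=38  207=44
Turnaround (C−A): 200=14  201=23  202=4  203=15  204=2  205=24  206=28  207=32
Response(200) = first start − arrival = 1 − 1 = 0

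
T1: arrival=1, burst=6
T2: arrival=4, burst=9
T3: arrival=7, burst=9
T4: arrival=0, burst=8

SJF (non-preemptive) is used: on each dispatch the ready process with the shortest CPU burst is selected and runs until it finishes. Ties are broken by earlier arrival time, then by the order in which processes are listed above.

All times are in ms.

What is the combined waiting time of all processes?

33

Timeline: | T4 0-8 | T1 8-14 | T2 14-23 | T3 23-32 |
Completion: T1=14  T2=23  T3=32  T4=8
Waiting = turnaround − burst: T1=7, T2=10, T3=16, T4=0
Total waiting = 7 + 10 + 16 + 0 = 33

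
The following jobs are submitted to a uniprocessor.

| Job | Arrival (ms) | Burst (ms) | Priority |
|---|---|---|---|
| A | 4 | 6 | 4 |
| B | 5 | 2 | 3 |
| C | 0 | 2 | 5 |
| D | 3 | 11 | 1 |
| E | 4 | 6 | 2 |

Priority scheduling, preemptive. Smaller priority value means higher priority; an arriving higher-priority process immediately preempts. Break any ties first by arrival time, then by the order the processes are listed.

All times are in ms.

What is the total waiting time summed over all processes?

43

Gantt: | C 0-2 | idle 2-3 | D 3-14 | E 14-20 | B 20-22 | A 22-28 |
Completion: A=28  B=22  C=2  D=14  E=20
Turnaround (C−A): A=24  B=17  C=2  D=11  E=16
Waiting = turnaround − burst: A=18, B=15, C=0, D=0, E=10
Total waiting = 18 + 15 + 0 + 0 + 10 = 43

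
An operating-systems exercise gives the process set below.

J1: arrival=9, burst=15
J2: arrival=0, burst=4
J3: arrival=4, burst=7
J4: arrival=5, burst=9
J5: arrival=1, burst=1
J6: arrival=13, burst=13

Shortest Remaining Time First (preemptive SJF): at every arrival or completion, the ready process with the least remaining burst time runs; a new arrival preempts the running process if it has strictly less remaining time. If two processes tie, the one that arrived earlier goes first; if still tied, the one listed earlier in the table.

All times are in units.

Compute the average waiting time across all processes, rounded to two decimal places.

Timeline: | J2 0-1 | J5 1-2 | J2 2-5 | J3 5-12 | J4 12-21 | J6 21-34 | J1 34-49 |
Completion: J1=49  J2=5  J3=12  J4=21  J5=2  J6=34
Turnaround (C−A): J1=40  J2=5  J3=8  J4=16  J5=1  J6=21
Waiting times: J1=25, J2=1, J3=1, J4=7, J5=0, J6=8
Average waiting = (25+1+1+7+0+8) / 6 = 42/6 = 7.00

7.00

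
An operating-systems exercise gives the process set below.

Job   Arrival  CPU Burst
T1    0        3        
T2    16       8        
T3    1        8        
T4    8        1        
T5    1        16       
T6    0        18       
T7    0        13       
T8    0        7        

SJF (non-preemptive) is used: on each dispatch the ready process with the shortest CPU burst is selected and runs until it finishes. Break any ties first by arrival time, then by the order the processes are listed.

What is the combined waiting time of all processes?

Timeline: | T1 0-3 | T8 3-10 | T4 10-11 | T3 11-19 | T2 19-27 | T7 27-40 | T5 40-56 | T6 56-74 |
Completion: T1=3  T2=27  T3=19  T4=11  T5=56  T6=74  T7=40  T8=10
Turnaround (C−A): T1=3  T2=11  T3=18  T4=3  T5=55  T6=74  T7=40  T8=10
Waiting = turnaround − burst: T1=0, T2=3, T3=10, T4=2, T5=39, T6=56, T7=27, T8=3
Total waiting = 0 + 3 + 10 + 2 + 39 + 56 + 27 + 3 = 140

140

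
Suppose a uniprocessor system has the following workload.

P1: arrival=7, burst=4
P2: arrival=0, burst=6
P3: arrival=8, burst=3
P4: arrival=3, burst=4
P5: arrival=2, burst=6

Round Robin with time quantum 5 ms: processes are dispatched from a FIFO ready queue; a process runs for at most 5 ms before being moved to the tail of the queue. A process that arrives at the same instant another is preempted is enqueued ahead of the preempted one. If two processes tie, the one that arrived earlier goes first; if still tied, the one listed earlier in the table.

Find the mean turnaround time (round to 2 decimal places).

14.60

Timeline: | P2 0-5 | P5 5-10 | P4 10-14 | P2 14-15 | P1 15-19 | P3 19-22 | P5 22-23 |
Completion: P1=19  P2=15  P3=22  P4=14  P5=23
Turnaround times: P1=12, P2=15, P3=14, P4=11, P5=21
Average turnaround = (12+15+14+11+21) / 5 = 73/5 = 14.60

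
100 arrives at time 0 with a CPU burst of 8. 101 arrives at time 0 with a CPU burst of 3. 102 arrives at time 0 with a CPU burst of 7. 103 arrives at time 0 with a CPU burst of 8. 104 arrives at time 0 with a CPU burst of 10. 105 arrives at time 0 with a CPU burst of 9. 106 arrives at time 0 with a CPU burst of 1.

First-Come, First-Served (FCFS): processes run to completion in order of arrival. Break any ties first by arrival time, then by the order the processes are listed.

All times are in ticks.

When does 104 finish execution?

36

Schedule: | 100 0-8 | 101 8-11 | 102 11-18 | 103 18-26 | 104 26-36 | 105 36-45 | 106 45-46 |
Completion: 100=8  101=11  102=18  103=26  104=36  105=45  106=46
Turnaround (C−A): 100=8  101=11  102=18  103=26  104=36  105=45  106=46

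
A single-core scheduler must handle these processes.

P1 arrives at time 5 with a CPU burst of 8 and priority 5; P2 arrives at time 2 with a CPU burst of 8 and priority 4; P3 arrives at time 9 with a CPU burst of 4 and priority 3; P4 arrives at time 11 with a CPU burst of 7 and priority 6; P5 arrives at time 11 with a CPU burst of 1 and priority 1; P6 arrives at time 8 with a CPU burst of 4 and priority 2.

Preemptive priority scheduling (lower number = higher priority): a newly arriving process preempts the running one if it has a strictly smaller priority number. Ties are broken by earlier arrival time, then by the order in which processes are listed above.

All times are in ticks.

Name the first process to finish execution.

P5

Schedule: | idle 0-2 | P2 2-8 | P6 8-11 | P5 11-12 | P6 12-13 | P3 13-17 | P2 17-19 | P1 19-27 | P4 27-34 |
Completion: P1=27  P2=19  P3=17  P4=34  P5=12  P6=13
Finish order: P5 → P6 → P3 → P2 → P1 → P4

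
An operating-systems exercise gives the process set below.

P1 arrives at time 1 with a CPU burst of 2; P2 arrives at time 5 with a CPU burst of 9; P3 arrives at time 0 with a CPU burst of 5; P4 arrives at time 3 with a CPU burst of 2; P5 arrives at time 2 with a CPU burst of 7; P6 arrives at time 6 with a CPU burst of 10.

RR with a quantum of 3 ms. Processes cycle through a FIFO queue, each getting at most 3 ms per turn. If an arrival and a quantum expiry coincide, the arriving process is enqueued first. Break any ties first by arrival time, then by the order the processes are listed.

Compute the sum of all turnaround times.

104

Timeline: | P3 0-3 | P1 3-5 | P5 5-8 | P4 8-10 | P3 10-12 | P2 12-15 | P6 15-18 | P5 18-21 | P2 21-24 | P6 24-27 | P5 27-28 | P2 28-31 | P6 31-35 |
Completion: P1=5  P2=31  P3=12  P4=10  P5=28  P6=35
Turnaround (C−A): P1=4  P2=26  P3=12  P4=7  P5=26  P6=29
Turnaround = completion − arrival: P1=4, P2=26, P3=12, P4=7, P5=26, P6=29
Total turnaround = 4 + 26 + 12 + 7 + 26 + 29 = 104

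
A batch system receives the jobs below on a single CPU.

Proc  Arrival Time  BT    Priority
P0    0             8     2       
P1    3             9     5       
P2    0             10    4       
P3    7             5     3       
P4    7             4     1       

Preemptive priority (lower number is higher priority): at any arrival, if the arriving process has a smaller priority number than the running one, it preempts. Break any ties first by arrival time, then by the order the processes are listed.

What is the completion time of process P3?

17

Schedule: | P0 0-7 | P4 7-11 | P0 11-12 | P3 12-17 | P2 17-27 | P1 27-36 |
Completion: P0=12  P1=36  P2=27  P3=17  P4=11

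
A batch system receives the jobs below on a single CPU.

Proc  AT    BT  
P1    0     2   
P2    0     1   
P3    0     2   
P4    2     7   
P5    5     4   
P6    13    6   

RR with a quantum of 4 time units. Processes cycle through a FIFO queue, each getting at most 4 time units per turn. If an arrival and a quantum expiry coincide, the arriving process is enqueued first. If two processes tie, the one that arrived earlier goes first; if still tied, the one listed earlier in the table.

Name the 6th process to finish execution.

Timeline: | P1 0-2 | P2 2-3 | P3 3-5 | P4 5-9 | P5 9-13 | P4 13-16 | P6 16-22 |
Completion: P1=2  P2=3  P3=5  P4=16  P5=13  P6=22
Turnaround (C−A): P1=2  P2=3  P3=5  P4=14  P5=8  P6=9
Finish order: P1 → P2 → P3 → P5 → P4 → P6

P6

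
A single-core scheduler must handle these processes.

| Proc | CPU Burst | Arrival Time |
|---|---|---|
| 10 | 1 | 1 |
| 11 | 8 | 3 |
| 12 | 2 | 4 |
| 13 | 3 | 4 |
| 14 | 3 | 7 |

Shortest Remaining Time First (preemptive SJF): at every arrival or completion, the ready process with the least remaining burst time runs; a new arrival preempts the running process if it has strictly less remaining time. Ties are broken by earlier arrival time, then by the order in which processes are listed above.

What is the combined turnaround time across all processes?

29

Timeline: | idle 0-1 | 10 1-2 | idle 2-3 | 11 3-4 | 12 4-6 | 13 6-9 | 14 9-12 | 11 12-19 |
Completion: 10=2  11=19  12=6  13=9  14=12
Turnaround (C−A): 10=1  11=16  12=2  13=5  14=5
Turnaround = completion − arrival: 10=1, 11=16, 12=2, 13=5, 14=5
Total turnaround = 1 + 16 + 2 + 5 + 5 = 29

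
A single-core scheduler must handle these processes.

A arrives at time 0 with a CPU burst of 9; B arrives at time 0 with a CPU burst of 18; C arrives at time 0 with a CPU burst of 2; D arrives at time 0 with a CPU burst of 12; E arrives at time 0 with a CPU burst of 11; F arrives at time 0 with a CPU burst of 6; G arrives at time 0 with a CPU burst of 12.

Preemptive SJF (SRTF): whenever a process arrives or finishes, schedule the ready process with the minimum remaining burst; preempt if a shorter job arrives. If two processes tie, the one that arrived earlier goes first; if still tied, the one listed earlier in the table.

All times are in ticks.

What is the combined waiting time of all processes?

147

Timeline: | C 0-2 | F 2-8 | A 8-17 | E 17-28 | D 28-40 | G 40-52 | B 52-70 |
Completion: A=17  B=70  C=2  D=40  E=28  F=8  G=52
Waiting = turnaround − burst: A=8, B=52, C=0, D=28, E=17, F=2, G=40
Total waiting = 8 + 52 + 0 + 28 + 17 + 2 + 40 = 147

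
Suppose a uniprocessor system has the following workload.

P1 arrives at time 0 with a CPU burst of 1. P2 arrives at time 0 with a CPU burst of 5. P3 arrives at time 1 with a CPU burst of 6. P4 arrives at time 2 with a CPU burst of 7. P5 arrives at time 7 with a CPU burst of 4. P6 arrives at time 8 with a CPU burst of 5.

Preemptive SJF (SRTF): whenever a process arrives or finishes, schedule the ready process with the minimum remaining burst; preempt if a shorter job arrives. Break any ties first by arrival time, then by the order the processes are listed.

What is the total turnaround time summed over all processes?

65

Timeline: | P1 0-1 | P2 1-6 | P3 6-7 | P5 7-11 | P3 11-16 | P6 16-21 | P4 21-28 |
Completion: P1=1  P2=6  P3=16  P4=28  P5=11  P6=21
Turnaround (C−A): P1=1  P2=6  P3=15  P4=26  P5=4  P6=13
Turnaround = completion − arrival: P1=1, P2=6, P3=15, P4=26, P5=4, P6=13
Total turnaround = 1 + 6 + 15 + 26 + 4 + 13 = 65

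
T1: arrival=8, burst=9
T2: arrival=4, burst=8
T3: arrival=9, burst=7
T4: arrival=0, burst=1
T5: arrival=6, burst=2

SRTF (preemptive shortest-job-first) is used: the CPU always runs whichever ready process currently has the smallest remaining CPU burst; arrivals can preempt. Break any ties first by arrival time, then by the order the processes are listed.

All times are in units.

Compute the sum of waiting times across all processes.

Gantt: | T4 0-1 | idle 1-4 | T2 4-6 | T5 6-8 | T2 8-14 | T3 14-21 | T1 21-30 |
Completion: T1=30  T2=14  T3=21  T4=1  T5=8
Waiting = turnaround − burst: T1=13, T2=2, T3=5, T4=0, T5=0
Total waiting = 13 + 2 + 5 + 0 + 0 = 20

20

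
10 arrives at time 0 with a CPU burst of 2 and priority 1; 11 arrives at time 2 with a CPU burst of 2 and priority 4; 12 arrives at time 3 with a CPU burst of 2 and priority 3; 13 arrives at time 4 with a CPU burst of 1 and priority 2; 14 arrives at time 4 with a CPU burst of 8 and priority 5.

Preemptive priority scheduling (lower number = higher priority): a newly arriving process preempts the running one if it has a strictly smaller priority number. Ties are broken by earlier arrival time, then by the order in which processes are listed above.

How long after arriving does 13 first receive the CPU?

0

Gantt: | 10 0-2 | 11 2-3 | 12 3-4 | 13 4-5 | 12 5-6 | 11 6-7 | 14 7-15 |
Completion: 10=2  11=7  12=6  13=5  14=15
Response(13) = first start − arrival = 4 − 4 = 0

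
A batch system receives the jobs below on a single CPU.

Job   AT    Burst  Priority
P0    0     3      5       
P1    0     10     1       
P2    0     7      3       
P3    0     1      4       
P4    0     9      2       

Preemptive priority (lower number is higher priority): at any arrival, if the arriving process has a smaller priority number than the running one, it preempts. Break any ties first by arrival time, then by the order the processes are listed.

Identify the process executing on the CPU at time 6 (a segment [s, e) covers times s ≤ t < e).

P1

Gantt: | P1 0-10 | P4 10-19 | P2 19-26 | P3 26-27 | P0 27-30 |
Completion: P0=30  P1=10  P2=26  P3=27  P4=19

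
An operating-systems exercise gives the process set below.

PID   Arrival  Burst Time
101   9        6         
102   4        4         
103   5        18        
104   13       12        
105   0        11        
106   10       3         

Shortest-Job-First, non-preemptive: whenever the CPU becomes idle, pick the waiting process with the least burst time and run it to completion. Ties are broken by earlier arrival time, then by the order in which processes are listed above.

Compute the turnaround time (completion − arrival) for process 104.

23

Timeline: | 105 0-11 | 106 11-14 | 102 14-18 | 101 18-24 | 104 24-36 | 103 36-54 |
Completion: 101=24  102=18  103=54  104=36  105=11  106=14
Turnaround(104) = completion − arrival = 36 − 13 = 23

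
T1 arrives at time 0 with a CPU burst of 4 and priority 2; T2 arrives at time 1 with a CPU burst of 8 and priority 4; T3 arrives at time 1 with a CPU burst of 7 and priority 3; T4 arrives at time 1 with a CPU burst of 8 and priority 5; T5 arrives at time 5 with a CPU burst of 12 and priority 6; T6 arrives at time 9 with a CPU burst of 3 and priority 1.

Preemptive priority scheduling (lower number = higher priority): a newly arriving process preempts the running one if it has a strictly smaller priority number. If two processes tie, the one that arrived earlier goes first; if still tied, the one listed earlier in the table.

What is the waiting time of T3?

6

Gantt: | T1 0-4 | T3 4-9 | T6 9-12 | T3 12-14 | T2 14-22 | T4 22-30 | T5 30-42 |
Completion: T1=4  T2=22  T3=14  T4=30  T5=42  T6=12
Waiting(T3) = turnaround − burst = 13 − 7 = 6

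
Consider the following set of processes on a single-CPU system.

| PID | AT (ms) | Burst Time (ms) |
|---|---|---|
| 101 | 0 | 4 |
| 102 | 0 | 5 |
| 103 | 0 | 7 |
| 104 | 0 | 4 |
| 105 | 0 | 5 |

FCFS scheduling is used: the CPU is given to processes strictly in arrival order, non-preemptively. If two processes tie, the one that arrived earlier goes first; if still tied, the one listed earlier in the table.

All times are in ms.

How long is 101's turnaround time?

Gantt: | 101 0-4 | 102 4-9 | 103 9-16 | 104 16-20 | 105 20-25 |
Completion: 101=4  102=9  103=16  104=20  105=25
Turnaround (C−A): 101=4  102=9  103=16  104=20  105=25
Turnaround(101) = completion − arrival = 4 − 0 = 4

4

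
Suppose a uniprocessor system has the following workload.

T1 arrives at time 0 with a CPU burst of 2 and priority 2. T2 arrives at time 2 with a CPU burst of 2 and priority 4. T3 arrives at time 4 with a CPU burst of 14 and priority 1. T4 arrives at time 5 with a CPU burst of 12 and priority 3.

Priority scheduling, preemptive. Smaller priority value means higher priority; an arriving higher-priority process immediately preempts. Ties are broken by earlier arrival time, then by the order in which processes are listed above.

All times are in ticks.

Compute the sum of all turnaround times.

43

Schedule: | T1 0-2 | T2 2-4 | T3 4-18 | T4 18-30 |
Completion: T1=2  T2=4  T3=18  T4=30
Turnaround = completion − arrival: T1=2, T2=2, T3=14, T4=25
Total turnaround = 2 + 2 + 14 + 25 = 43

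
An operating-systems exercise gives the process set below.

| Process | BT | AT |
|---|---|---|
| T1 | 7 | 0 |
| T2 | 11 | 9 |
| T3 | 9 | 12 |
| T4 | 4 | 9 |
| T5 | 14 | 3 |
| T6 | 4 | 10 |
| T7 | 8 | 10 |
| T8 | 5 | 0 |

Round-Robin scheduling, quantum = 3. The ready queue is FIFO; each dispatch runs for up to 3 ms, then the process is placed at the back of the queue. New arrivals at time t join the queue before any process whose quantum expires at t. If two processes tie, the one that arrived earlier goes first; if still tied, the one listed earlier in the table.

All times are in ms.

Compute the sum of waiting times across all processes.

245

Gantt: | T1 0-3 | T8 3-6 | T5 6-9 | T1 9-12 | T8 12-14 | T2 14-17 | T4 17-20 | T5 20-23 | T6 23-26 | T7 26-29 | T3 29-32 | T1 32-33 | T2 33-36 | T4 36-37 | T5 37-40 | T6 40-41 | T7 41-44 | T3 44-47 | T2 47-50 | T5 50-53 | T7 53-55 | T3 55-58 | T2 58-60 | T5 60-62 |
Completion: T1=33  T2=60  T3=58  T4=37  T5=62  T6=41  T7=55  T8=14
Turnaround (C−A): T1=33  T2=51  T3=46  T4=28  T5=59  T6=31  T7=45  T8=14
Waiting = turnaround − burst: T1=26, T2=40, T3=37, T4=24, T5=45, T6=27, T7=37, T8=9
Total waiting = 26 + 40 + 37 + 24 + 45 + 27 + 37 + 9 = 245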